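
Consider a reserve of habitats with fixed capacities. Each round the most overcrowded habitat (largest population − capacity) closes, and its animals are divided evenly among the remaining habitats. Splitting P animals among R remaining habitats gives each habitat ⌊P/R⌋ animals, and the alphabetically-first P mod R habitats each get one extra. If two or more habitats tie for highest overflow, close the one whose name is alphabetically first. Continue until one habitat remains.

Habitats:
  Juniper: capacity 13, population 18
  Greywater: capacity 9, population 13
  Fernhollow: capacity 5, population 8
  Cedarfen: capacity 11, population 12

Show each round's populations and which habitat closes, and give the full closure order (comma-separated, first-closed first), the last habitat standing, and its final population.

Round 1: Cedarfen=12 Fernhollow=8 Greywater=13 Juniper=18 → close Juniper (overflow 5)
  18÷3 = 6 each, +1 to first 0
Round 2: Cedarfen=18 Fernhollow=14 Greywater=19 → close Greywater (overflow 10)
  19÷2 = 9 each, +1 to first 1
Round 3: Cedarfen=28 Fernhollow=23 → close Fernhollow (overflow 18)
  23÷1 = 23 each, +1 to first 0

Closure order: Juniper, Greywater, Fernhollow
Last habitat: Cedarfen with 51 animals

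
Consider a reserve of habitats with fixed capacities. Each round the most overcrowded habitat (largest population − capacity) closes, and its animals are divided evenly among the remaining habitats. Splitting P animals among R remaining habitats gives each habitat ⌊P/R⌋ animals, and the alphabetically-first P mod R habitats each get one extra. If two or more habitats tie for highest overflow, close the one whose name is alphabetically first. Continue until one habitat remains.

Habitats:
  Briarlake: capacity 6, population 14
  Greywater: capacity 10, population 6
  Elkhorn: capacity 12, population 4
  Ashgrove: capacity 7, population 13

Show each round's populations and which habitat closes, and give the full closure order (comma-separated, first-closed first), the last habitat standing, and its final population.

Round 1: Ashgrove=13 Briarlake=14 Elkhorn=4 Greywater=6 → close Briarlake (overflow 8)
  14÷3 = 4 each, +1 to first 2
Round 2: Ashgrove=18 Elkhorn=9 Greywater=10 → close Ashgrove (overflow 11)
  18÷2 = 9 each, +1 to first 0
Round 3: Elkhorn=18 Greywater=19 → close Greywater (overflow 9)
  19÷1 = 19 each, +1 to first 0

Closure order: Briarlake, Ashgrove, Greywater
Last habitat: Elkhorn with 37 animals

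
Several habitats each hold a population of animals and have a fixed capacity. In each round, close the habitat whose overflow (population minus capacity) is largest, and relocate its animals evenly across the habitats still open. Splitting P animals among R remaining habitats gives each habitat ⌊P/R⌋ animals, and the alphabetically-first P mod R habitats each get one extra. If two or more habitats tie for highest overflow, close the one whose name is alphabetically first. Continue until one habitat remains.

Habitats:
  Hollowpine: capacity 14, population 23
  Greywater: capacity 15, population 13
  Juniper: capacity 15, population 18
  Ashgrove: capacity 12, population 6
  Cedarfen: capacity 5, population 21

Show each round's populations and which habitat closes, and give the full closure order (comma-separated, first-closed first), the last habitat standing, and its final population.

Closure order: Cedarfen, Hollowpine, Juniper, Greywater
Last habitat: Ashgrove with 81 animals

Round 1: Ashgrove=6 Cedarfen=21 Greywater=13 Hollowpine=23 Juniper=18 → close Cedarfen (overflow 16)
  21÷4 = 5 each, +1 to first 1
Round 2: Ashgrove=12 Greywater=18 Hollowpine=28 Juniper=23 → close Hollowpine (overflow 14)
  28÷3 = 9 each, +1 to first 1
Round 3: Ashgrove=22 Greywater=27 Juniper=32 → close Juniper (overflow 17)
  32÷2 = 16 each, +1 to first 0
Round 4: Ashgrove=38 Greywater=43 → close Greywater (overflow 28)
  43÷1 = 43 each, +1 to first 0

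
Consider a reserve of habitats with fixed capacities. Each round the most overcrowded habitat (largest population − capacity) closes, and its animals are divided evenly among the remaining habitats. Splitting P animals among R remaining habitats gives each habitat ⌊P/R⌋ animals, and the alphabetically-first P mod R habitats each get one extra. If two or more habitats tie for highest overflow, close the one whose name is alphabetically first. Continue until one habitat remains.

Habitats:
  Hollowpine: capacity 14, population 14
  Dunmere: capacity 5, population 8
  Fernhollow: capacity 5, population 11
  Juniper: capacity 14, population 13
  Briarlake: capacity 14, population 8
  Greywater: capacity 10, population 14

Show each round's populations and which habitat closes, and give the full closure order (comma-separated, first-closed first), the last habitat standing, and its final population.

Round 1: Briarlake=8 Dunmere=8 Fernhollow=11 Greywater=14 Hollowpine=14 Juniper=13 → close Fernhollow (overflow 6)
  11÷5 = 2 each, +1 to first 1
Round 2: Briarlake=11 Dunmere=10 Greywater=16 Hollowpine=16 Juniper=15 → close Greywater (overflow 6)
  16÷4 = 4 each, +1 to first 0
Round 3: Briarlake=15 Dunmere=14 Hollowpine=20 Juniper=19 → close Dunmere (overflow 9)
  14÷3 = 4 each, +1 to first 2
Round 4: Briarlake=20 Hollowpine=25 Juniper=23 → close Hollowpine (overflow 11)
  25÷2 = 12 each, +1 to first 1
Round 5: Briarlake=33 Juniper=35 → close Juniper (overflow 21)
  35÷1 = 35 each, +1 to first 0

Closure order: Fernhollow, Greywater, Dunmere, Hollowpine, Juniper
Last habitat: Briarlake with 68 animals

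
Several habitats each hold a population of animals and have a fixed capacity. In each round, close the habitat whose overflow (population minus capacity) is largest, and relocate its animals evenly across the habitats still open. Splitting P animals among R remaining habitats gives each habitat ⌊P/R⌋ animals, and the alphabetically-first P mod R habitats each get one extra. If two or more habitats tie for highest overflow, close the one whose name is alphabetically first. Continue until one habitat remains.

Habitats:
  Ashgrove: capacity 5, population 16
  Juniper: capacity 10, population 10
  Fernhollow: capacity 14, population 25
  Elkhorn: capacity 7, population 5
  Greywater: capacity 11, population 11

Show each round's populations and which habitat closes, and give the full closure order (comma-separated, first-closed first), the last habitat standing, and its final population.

Round 1: Ashgrove=16 Elkhorn=5 Fernhollow=25 Greywater=11 Juniper=10 → close Ashgrove (overflow 11)
  16÷4 = 4 each, +1 to first 0
Round 2: Elkhorn=9 Fernhollow=29 Greywater=15 Juniper=14 → close Fernhollow (overflow 15)
  29÷3 = 9 each, +1 to first 2
Round 3: Elkhorn=19 Greywater=25 Juniper=23 → close Greywater (overflow 14)
  25÷2 = 12 each, +1 to first 1
Round 4: Elkhorn=32 Juniper=35 → close Elkhorn (overflow 25)
  32÷1 = 32 each, +1 to first 0

Closure order: Ashgrove, Fernhollow, Greywater, Elkhorn
Last habitat: Juniper with 67 animals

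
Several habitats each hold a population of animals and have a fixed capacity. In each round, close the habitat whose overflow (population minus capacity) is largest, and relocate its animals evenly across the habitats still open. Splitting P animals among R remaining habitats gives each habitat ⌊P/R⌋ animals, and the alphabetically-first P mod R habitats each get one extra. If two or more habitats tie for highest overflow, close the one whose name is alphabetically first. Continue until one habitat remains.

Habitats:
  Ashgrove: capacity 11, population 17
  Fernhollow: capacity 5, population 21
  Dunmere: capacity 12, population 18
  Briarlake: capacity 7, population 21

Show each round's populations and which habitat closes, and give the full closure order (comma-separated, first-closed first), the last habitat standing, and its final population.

Round 1: Ashgrove=17 Briarlake=21 Dunmere=18 Fernhollow=21 → close Fernhollow (overflow 16)
  21÷3 = 7 each, +1 to first 0
Round 2: Ashgrove=24 Briarlake=28 Dunmere=25 → close Briarlake (overflow 21)
  28÷2 = 14 each, +1 to first 0
Round 3: Ashgrove=38 Dunmere=39 → close Ashgrove (overflow 27)
  38÷1 = 38 each, +1 to first 0

Closure order: Fernhollow, Briarlake, Ashgrove
Last habitat: Dunmere with 77 animals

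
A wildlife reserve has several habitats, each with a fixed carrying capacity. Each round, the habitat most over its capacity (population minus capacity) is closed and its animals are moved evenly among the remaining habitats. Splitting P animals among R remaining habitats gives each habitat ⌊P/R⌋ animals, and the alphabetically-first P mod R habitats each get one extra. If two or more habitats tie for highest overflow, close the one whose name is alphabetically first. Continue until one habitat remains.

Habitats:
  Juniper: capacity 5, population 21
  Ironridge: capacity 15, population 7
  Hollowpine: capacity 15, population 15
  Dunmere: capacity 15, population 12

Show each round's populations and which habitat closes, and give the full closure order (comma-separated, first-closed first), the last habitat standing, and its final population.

Closure order: Juniper, Hollowpine, Dunmere
Last habitat: Ironridge with 55 animals

Round 1: Dunmere=12 Hollowpine=15 Ironridge=7 Juniper=21 → close Juniper (overflow 16)
  21÷3 = 7 each, +1 to first 0
Round 2: Dunmere=19 Hollowpine=22 Ironridge=14 → close Hollowpine (overflow 7)
  22÷2 = 11 each, +1 to first 0
Round 3: Dunmere=30 Ironridge=25 → close Dunmere (overflow 15)
  30÷1 = 30 each, +1 to first 0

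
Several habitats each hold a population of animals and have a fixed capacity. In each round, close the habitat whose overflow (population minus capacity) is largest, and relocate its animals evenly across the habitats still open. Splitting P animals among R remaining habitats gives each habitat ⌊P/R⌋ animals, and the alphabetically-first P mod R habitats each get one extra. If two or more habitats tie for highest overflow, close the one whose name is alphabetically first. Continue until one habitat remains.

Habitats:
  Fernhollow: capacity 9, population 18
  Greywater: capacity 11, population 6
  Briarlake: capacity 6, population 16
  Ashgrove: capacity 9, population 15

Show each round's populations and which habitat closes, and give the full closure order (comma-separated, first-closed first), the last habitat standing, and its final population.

Round 1: Ashgrove=15 Briarlake=16 Fernhollow=18 Greywater=6 → close Briarlake (overflow 10)
  16÷3 = 5 each, +1 to first 1
Round 2: Ashgrove=21 Fernhollow=23 Greywater=11 → close Fernhollow (overflow 14)
  23÷2 = 11 each, +1 to first 1
Round 3: Ashgrove=33 Greywater=22 → close Ashgrove (overflow 24)
  33÷1 = 33 each, +1 to first 0

Closure order: Briarlake, Fernhollow, Ashgrove
Last habitat: Greywater with 55 animals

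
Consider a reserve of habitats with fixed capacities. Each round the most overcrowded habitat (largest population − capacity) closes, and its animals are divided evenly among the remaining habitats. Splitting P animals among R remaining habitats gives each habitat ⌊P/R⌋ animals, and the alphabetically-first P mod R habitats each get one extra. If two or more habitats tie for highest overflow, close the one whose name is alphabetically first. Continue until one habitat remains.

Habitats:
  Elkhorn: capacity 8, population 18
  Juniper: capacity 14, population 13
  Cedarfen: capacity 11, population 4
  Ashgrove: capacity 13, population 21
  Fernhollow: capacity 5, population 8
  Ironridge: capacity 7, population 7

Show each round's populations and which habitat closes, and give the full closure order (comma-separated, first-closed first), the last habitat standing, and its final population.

Closure order: Elkhorn, Ashgrove, Fernhollow, Ironridge, Juniper
Last habitat: Cedarfen with 71 animals

Round 1: Ashgrove=21 Cedarfen=4 Elkhorn=18 Fernhollow=8 Ironridge=7 Juniper=13 → close Elkhorn (overflow 10)
  18÷5 = 3 each, +1 to first 3
Round 2: Ashgrove=25 Cedarfen=8 Fernhollow=12 Ironridge=10 Juniper=16 → close Ashgrove (overflow 12)
  25÷4 = 6 each, +1 to first 1
Round 3: Cedarfen=15 Fernhollow=18 Ironridge=16 Juniper=22 → close Fernhollow (overflow 13)
  18÷3 = 6 each, +1 to first 0
Round 4: Cedarfen=21 Ironridge=22 Juniper=28 → close Ironridge (overflow 15)
  22÷2 = 11 each, +1 to first 0
Round 5: Cedarfen=32 Juniper=39 → close Juniper (overflow 25)
  39÷1 = 39 each, +1 to first 0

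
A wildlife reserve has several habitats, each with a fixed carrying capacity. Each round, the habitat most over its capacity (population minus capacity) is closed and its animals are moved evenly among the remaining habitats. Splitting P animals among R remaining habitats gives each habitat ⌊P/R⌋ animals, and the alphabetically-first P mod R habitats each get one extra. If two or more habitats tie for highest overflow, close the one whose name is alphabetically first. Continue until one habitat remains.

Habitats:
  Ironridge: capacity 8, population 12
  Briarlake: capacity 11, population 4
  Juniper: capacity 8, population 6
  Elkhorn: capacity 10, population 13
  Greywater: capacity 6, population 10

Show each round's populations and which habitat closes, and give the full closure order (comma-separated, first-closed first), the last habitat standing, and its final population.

Round 1: Briarlake=4 Elkhorn=13 Greywater=10 Ironridge=12 Juniper=6 → close Greywater (overflow 4)
  10÷4 = 2 each, +1 to first 2
Round 2: Briarlake=7 Elkhorn=16 Ironridge=14 Juniper=8 → close Elkhorn (overflow 6)
  16÷3 = 5 each, +1 to first 1
Round 3: Briarlake=13 Ironridge=19 Juniper=13 → close Ironridge (overflow 11)
  19÷2 = 9 each, +1 to first 1
Round 4: Briarlake=23 Juniper=22 → close Juniper (overflow 14)
  22÷1 = 22 each, +1 to first 0

Closure order: Greywater, Elkhorn, Ironridge, Juniper
Last habitat: Briarlake with 45 animals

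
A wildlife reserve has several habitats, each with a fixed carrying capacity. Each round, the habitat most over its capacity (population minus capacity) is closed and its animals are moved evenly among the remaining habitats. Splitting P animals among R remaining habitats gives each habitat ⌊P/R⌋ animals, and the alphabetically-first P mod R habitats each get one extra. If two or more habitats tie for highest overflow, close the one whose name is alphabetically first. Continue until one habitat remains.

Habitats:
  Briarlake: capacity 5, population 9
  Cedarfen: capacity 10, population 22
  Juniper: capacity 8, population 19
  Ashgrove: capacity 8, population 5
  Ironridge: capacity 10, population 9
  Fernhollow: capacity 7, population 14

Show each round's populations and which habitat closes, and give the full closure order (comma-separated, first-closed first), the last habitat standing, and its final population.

Closure order: Cedarfen, Juniper, Fernhollow, Briarlake, Ashgrove
Last habitat: Ironridge with 78 animals

Round 1: Ashgrove=5 Briarlake=9 Cedarfen=22 Fernhollow=14 Ironridge=9 Juniper=19 → close Cedarfen (overflow 12)
  22÷5 = 4 each, +1 to first 2
Round 2: Ashgrove=10 Briarlake=14 Fernhollow=18 Ironridge=13 Juniper=23 → close Juniper (overflow 15)
  23÷4 = 5 each, +1 to first 3
Round 3: Ashgrove=16 Briarlake=20 Fernhollow=24 Ironridge=18 → close Fernhollow (overflow 17)
  24÷3 = 8 each, +1 to first 0
Round 4: Ashgrove=24 Briarlake=28 Ironridge=26 → close Briarlake (overflow 23)
  28÷2 = 14 each, +1 to first 0
Round 5: Ashgrove=38 Ironridge=40 → close Ashgrove (overflow 30)
  38÷1 = 38 each, +1 to first 0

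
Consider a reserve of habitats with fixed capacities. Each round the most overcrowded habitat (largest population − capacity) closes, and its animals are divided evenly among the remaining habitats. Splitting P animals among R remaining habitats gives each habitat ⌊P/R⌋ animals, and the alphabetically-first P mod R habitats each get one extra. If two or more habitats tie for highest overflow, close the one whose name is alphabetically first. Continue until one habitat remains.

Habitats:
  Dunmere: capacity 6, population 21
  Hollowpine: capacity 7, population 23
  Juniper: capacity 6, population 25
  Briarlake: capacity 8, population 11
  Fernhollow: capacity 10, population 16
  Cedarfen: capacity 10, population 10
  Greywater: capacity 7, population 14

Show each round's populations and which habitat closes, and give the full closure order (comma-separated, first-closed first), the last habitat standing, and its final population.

Round 1: Briarlake=11 Cedarfen=10 Dunmere=21 Fernhollow=16 Greywater=14 Hollowpine=23 Juniper=25 → close Juniper (overflow 19)
  25÷6 = 4 each, +1 to first 1
Round 2: Briarlake=16 Cedarfen=14 Dunmere=25 Fernhollow=20 Greywater=18 Hollowpine=27 → close Hollowpine (overflow 20)
  27÷5 = 5 each, +1 to first 2
Round 3: Briarlake=22 Cedarfen=20 Dunmere=30 Fernhollow=25 Greywater=23 → close Dunmere (overflow 24)
  30÷4 = 7 each, +1 to first 2
Round 4: Briarlake=30 Cedarfen=28 Fernhollow=32 Greywater=30 → close Greywater (overflow 23)
  30÷3 = 10 each, +1 to first 0
Round 5: Briarlake=40 Cedarfen=38 Fernhollow=42 → close Briarlake (overflow 32)
  40÷2 = 20 each, +1 to first 0
Round 6: Cedarfen=58 Fernhollow=62 → close Fernhollow (overflow 52)
  62÷1 = 62 each, +1 to first 0

Closure order: Juniper, Hollowpine, Dunmere, Greywater, Briarlake, Fernhollow
Last habitat: Cedarfen with 120 animals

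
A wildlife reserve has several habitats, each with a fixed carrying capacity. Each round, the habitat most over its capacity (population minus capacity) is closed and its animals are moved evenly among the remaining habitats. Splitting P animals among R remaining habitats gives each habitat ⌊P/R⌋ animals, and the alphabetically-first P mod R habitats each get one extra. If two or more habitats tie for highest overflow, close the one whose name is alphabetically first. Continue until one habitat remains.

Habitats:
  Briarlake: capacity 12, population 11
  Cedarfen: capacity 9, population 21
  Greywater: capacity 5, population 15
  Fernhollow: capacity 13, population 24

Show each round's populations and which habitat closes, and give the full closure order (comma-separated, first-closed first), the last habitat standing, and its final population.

Round 1: Briarlake=11 Cedarfen=21 Fernhollow=24 Greywater=15 → close Cedarfen (overflow 12)
  21÷3 = 7 each, +1 to first 0
Round 2: Briarlake=18 Fernhollow=31 Greywater=22 → close Fernhollow (overflow 18)
  31÷2 = 15 each, +1 to first 1
Round 3: Briarlake=34 Greywater=37 → close Greywater (overflow 32)
  37÷1 = 37 each, +1 to first 0

Closure order: Cedarfen, Fernhollow, Greywater
Last habitat: Briarlake with 71 animals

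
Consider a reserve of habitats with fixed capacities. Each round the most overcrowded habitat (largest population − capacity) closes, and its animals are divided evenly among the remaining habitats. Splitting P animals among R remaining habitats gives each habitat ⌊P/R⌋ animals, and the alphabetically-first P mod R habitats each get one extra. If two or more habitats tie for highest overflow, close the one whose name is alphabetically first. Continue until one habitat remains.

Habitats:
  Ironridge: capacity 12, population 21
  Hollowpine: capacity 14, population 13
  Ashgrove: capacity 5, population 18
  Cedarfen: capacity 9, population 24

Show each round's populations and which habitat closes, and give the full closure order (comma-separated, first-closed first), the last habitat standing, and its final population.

Round 1: Ashgrove=18 Cedarfen=24 Hollowpine=13 Ironridge=21 → close Cedarfen (overflow 15)
  24÷3 = 8 each, +1 to first 0
Round 2: Ashgrove=26 Hollowpine=21 Ironridge=29 → close Ashgrove (overflow 21)
  26÷2 = 13 each, +1 to first 0
Round 3: Hollowpine=34 Ironridge=42 → close Ironridge (overflow 30)
  42÷1 = 42 each, +1 to first 0

Closure order: Cedarfen, Ashgrove, Ironridge
Last habitat: Hollowpine with 76 animals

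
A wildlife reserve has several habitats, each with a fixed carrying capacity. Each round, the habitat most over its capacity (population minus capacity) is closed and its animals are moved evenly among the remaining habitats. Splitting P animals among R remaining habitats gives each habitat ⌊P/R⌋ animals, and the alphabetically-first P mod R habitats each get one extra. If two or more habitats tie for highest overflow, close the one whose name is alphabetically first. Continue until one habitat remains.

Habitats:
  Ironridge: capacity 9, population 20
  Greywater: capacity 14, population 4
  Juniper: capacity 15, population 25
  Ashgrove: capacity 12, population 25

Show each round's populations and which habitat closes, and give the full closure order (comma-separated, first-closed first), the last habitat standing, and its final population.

Closure order: Ashgrove, Ironridge, Juniper
Last habitat: Greywater with 74 animals

Round 1: Ashgrove=25 Greywater=4 Ironridge=20 Juniper=25 → close Ashgrove (overflow 13)
  25÷3 = 8 each, +1 to first 1
Round 2: Greywater=13 Ironridge=28 Juniper=33 → close Ironridge (overflow 19)
  28÷2 = 14 each, +1 to first 0
Round 3: Greywater=27 Juniper=47 → close Juniper (overflow 32)
  47÷1 = 47 each, +1 to first 0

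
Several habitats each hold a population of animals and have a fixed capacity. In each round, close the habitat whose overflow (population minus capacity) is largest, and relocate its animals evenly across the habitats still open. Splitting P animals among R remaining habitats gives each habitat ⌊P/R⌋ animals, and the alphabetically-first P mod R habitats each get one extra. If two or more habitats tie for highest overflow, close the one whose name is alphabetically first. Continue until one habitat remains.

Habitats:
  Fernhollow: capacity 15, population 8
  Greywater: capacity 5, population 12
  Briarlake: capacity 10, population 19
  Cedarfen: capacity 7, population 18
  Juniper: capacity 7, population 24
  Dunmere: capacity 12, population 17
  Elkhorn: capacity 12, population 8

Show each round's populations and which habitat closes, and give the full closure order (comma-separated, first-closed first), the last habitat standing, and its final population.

Closure order: Juniper, Cedarfen, Briarlake, Greywater, Dunmere, Elkhorn
Last habitat: Fernhollow with 106 animals

Round 1: Briarlake=19 Cedarfen=18 Dunmere=17 Elkhorn=8 Fernhollow=8 Greywater=12 Juniper=24 → close Juniper (overflow 17)
  24÷6 = 4 each, +1 to first 0
Round 2: Briarlake=23 Cedarfen=22 Dunmere=21 Elkhorn=12 Fernhollow=12 Greywater=16 → close Cedarfen (overflow 15)
  22÷5 = 4 each, +1 to first 2
Round 3: Briarlake=28 Dunmere=26 Elkhorn=16 Fernhollow=16 Greywater=20 → close Briarlake (overflow 18)
  28÷4 = 7 each, +1 to first 0
Round 4: Dunmere=33 Elkhorn=23 Fernhollow=23 Greywater=27 → close Greywater (overflow 22)
  27÷3 = 9 each, +1 to first 0
Round 5: Dunmere=42 Elkhorn=32 Fernhollow=32 → close Dunmere (overflow 30)
  42÷2 = 21 each, +1 to first 0
Round 6: Elkhorn=53 Fernhollow=53 → close Elkhorn (overflow 41)
  53÷1 = 53 each, +1 to first 0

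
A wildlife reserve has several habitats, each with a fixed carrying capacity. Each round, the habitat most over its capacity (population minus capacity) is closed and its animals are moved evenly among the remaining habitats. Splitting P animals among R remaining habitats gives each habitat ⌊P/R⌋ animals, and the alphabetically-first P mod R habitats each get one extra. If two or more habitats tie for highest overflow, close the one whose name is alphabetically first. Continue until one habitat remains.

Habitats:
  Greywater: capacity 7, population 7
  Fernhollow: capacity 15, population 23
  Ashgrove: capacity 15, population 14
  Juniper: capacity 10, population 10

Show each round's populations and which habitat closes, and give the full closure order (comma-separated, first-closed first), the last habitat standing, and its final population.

Closure order: Fernhollow, Greywater, Ashgrove
Last habitat: Juniper with 54 animals

Round 1: Ashgrove=14 Fernhollow=23 Greywater=7 Juniper=10 → close Fernhollow (overflow 8)
  23÷3 = 7 each, +1 to first 2
Round 2: Ashgrove=22 Greywater=15 Juniper=17 → close Greywater (overflow 8)
  15÷2 = 7 each, +1 to first 1
Round 3: Ashgrove=30 Juniper=24 → close Ashgrove (overflow 15)
  30÷1 = 30 each, +1 to first 0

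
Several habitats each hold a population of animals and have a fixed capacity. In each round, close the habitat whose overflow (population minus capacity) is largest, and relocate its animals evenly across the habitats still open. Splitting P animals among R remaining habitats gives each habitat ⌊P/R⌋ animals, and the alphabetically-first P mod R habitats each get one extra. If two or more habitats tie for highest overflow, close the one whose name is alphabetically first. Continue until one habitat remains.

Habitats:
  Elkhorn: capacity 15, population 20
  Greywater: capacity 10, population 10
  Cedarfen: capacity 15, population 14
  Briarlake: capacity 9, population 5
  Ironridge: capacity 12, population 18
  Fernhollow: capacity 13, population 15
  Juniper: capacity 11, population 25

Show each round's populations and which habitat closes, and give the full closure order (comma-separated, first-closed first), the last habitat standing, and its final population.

Round 1: Briarlake=5 Cedarfen=14 Elkhorn=20 Fernhollow=15 Greywater=10 Ironridge=18 Juniper=25 → close Juniper (overflow 14)
  25÷6 = 4 each, +1 to first 1
Round 2: Briarlake=10 Cedarfen=18 Elkhorn=24 Fernhollow=19 Greywater=14 Ironridge=22 → close Ironridge (overflow 10)
  22÷5 = 4 each, +1 to first 2
Round 3: Briarlake=15 Cedarfen=23 Elkhorn=28 Fernhollow=23 Greywater=18 → close Elkhorn (overflow 13)
  28÷4 = 7 each, +1 to first 0
Round 4: Briarlake=22 Cedarfen=30 Fernhollow=30 Greywater=25 → close Fernhollow (overflow 17)
  30÷3 = 10 each, +1 to first 0
Round 5: Briarlake=32 Cedarfen=40 Greywater=35 → close Cedarfen (overflow 25)
  40÷2 = 20 each, +1 to first 0
Round 6: Briarlake=52 Greywater=55 → close Greywater (overflow 45)
  55÷1 = 55 each, +1 to first 0

Closure order: Juniper, Ironridge, Elkhorn, Fernhollow, Cedarfen, Greywater
Last habitat: Briarlake with 107 animals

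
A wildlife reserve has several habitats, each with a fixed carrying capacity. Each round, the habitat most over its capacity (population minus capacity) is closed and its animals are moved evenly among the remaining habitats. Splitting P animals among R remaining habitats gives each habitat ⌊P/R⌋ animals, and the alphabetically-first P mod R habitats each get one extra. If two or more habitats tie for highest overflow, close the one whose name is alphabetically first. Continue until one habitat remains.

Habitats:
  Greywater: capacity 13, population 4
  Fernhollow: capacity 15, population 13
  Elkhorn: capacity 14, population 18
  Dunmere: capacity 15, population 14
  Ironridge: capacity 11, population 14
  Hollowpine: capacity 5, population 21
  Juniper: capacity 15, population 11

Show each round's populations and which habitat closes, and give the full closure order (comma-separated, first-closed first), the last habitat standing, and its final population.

Closure order: Hollowpine, Elkhorn, Ironridge, Dunmere, Fernhollow, Juniper
Last habitat: Greywater with 95 animals

Round 1: Dunmere=14 Elkhorn=18 Fernhollow=13 Greywater=4 Hollowpine=21 Ironridge=14 Juniper=11 → close Hollowpine (overflow 16)
  21÷6 = 3 each, +1 to first 3
Round 2: Dunmere=18 Elkhorn=22 Fernhollow=17 Greywater=7 Ironridge=17 Juniper=14 → close Elkhorn (overflow 8)
  22÷5 = 4 each, +1 to first 2
Round 3: Dunmere=23 Fernhollow=22 Greywater=11 Ironridge=21 Juniper=18 → close Ironridge (overflow 10)
  21÷4 = 5 each, +1 to first 1
Round 4: Dunmere=29 Fernhollow=27 Greywater=16 Juniper=23 → close Dunmere (overflow 14)
  29÷3 = 9 each, +1 to first 2
Round 5: Fernhollow=37 Greywater=26 Juniper=32 → close Fernhollow (overflow 22)
  37÷2 = 18 each, +1 to first 1
Round 6: Greywater=45 Juniper=50 → close Juniper (overflow 35)
  50÷1 = 50 each, +1 to first 0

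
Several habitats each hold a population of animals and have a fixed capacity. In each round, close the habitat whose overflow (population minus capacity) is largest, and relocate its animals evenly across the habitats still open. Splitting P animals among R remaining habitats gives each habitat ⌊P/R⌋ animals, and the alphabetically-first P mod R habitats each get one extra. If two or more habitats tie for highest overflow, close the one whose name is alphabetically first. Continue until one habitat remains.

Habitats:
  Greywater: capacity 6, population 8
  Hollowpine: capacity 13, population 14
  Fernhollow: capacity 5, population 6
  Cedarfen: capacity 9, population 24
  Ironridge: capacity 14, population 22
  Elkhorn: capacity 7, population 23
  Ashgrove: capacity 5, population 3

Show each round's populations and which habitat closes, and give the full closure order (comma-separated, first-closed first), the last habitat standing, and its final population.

Round 1: Ashgrove=3 Cedarfen=24 Elkhorn=23 Fernhollow=6 Greywater=8 Hollowpine=14 Ironridge=22 → close Elkhorn (overflow 16)
  23÷6 = 3 each, +1 to first 5
Round 2: Ashgrove=7 Cedarfen=28 Fernhollow=10 Greywater=12 Hollowpine=18 Ironridge=25 → close Cedarfen (overflow 19)
  28÷5 = 5 each, +1 to first 3
Round 3: Ashgrove=13 Fernhollow=16 Greywater=18 Hollowpine=23 Ironridge=30 → close Ironridge (overflow 16)
  30÷4 = 7 each, +1 to first 2
Round 4: Ashgrove=21 Fernhollow=24 Greywater=25 Hollowpine=30 → close Fernhollow (overflow 19)
  24÷3 = 8 each, +1 to first 0
Round 5: Ashgrove=29 Greywater=33 Hollowpine=38 → close Greywater (overflow 27)
  33÷2 = 16 each, +1 to first 1
Round 6: Ashgrove=46 Hollowpine=54 → close Ashgrove (overflow 41)
  46÷1 = 46 each, +1 to first 0

Closure order: Elkhorn, Cedarfen, Ironridge, Fernhollow, Greywater, Ashgrove
Last habitat: Hollowpine with 100 animals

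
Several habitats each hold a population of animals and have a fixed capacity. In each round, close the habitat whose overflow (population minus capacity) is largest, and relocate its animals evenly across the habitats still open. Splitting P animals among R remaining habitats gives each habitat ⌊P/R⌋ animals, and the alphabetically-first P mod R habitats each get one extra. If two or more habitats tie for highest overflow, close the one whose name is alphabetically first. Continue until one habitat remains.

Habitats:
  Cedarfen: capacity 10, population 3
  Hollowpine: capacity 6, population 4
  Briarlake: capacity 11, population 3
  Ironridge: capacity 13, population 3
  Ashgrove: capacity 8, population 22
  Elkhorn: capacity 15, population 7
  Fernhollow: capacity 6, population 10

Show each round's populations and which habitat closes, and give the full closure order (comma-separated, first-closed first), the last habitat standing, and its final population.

Round 1: Ashgrove=22 Briarlake=3 Cedarfen=3 Elkhorn=7 Fernhollow=10 Hollowpine=4 Ironridge=3 → close Ashgrove (overflow 14)
  22÷6 = 3 each, +1 to first 4
Round 2: Briarlake=7 Cedarfen=7 Elkhorn=11 Fernhollow=14 Hollowpine=7 Ironridge=6 → close Fernhollow (overflow 8)
  14÷5 = 2 each, +1 to first 4
Round 3: Briarlake=10 Cedarfen=10 Elkhorn=14 Hollowpine=10 Ironridge=8 → close Hollowpine (overflow 4)
  10÷4 = 2 each, +1 to first 2
Round 4: Briarlake=13 Cedarfen=13 Elkhorn=16 Ironridge=10 → close Cedarfen (overflow 3)
  13÷3 = 4 each, +1 to first 1
Round 5: Briarlake=18 Elkhorn=20 Ironridge=14 → close Briarlake (overflow 7)
  18÷2 = 9 each, +1 to first 0
Round 6: Elkhorn=29 Ironridge=23 → close Elkhorn (overflow 14)
  29÷1 = 29 each, +1 to first 0

Closure order: Ashgrove, Fernhollow, Hollowpine, Cedarfen, Briarlake, Elkhorn
Last habitat: Ironridge with 52 animals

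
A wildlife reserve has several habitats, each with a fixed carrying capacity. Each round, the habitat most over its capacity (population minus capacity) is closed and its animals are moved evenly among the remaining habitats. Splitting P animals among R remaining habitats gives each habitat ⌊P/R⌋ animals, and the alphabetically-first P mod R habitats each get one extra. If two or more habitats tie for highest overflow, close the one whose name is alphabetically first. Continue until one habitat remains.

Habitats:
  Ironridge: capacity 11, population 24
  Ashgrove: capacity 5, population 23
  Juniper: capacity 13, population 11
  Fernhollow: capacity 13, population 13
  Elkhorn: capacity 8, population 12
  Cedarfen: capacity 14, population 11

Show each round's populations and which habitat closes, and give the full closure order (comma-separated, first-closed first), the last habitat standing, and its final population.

Round 1: Ashgrove=23 Cedarfen=11 Elkhorn=12 Fernhollow=13 Ironridge=24 Juniper=11 → close Ashgrove (overflow 18)
  23÷5 = 4 each, +1 to first 3
Round 2: Cedarfen=16 Elkhorn=17 Fernhollow=18 Ironridge=28 Juniper=15 → close Ironridge (overflow 17)
  28÷4 = 7 each, +1 to first 0
Round 3: Cedarfen=23 Elkhorn=24 Fernhollow=25 Juniper=22 → close Elkhorn (overflow 16)
  24÷3 = 8 each, +1 to first 0
Round 4: Cedarfen=31 Fernhollow=33 Juniper=30 → close Fernhollow (overflow 20)
  33÷2 = 16 each, +1 to first 1
Round 5: Cedarfen=48 Juniper=46 → close Cedarfen (overflow 34)
  48÷1 = 48 each, +1 to first 0

Closure order: Ashgrove, Ironridge, Elkhorn, Fernhollow, Cedarfen
Last habitat: Juniper with 94 animals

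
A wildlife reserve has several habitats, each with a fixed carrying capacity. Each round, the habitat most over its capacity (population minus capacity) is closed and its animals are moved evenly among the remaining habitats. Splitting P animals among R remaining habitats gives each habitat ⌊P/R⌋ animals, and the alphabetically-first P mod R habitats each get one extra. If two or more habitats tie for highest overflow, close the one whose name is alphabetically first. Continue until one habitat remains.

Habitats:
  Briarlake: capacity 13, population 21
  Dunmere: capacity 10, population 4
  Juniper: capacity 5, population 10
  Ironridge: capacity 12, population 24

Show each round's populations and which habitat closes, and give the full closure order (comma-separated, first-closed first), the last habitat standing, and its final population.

Round 1: Briarlake=21 Dunmere=4 Ironridge=24 Juniper=10 → close Ironridge (overflow 12)
  24÷3 = 8 each, +1 to first 0
Round 2: Briarlake=29 Dunmere=12 Juniper=18 → close Briarlake (overflow 16)
  29÷2 = 14 each, +1 to first 1
Round 3: Dunmere=27 Juniper=32 → close Juniper (overflow 27)
  32÷1 = 32 each, +1 to first 0

Closure order: Ironridge, Briarlake, Juniper
Last habitat: Dunmere with 59 animals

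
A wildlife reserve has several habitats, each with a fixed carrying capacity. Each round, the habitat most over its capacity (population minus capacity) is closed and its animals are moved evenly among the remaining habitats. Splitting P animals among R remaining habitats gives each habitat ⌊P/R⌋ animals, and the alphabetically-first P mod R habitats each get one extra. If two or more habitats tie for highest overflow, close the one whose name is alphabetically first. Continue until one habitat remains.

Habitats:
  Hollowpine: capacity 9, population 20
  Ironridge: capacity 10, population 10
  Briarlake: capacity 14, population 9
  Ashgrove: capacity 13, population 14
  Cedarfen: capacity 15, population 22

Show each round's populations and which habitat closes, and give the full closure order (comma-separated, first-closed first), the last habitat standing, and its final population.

Round 1: Ashgrove=14 Briarlake=9 Cedarfen=22 Hollowpine=20 Ironridge=10 → close Hollowpine (overflow 11)
  20÷4 = 5 each, +1 to first 0
Round 2: Ashgrove=19 Briarlake=14 Cedarfen=27 Ironridge=15 → close Cedarfen (overflow 12)
  27÷3 = 9 each, +1 to first 0
Round 3: Ashgrove=28 Briarlake=23 Ironridge=24 → close Ashgrove (overflow 15)
  28÷2 = 14 each, +1 to first 0
Round 4: Briarlake=37 Ironridge=38 → close Ironridge (overflow 28)
  38÷1 = 38 each, +1 to first 0

Closure order: Hollowpine, Cedarfen, Ashgrove, Ironridge
Last habitat: Briarlake with 75 animals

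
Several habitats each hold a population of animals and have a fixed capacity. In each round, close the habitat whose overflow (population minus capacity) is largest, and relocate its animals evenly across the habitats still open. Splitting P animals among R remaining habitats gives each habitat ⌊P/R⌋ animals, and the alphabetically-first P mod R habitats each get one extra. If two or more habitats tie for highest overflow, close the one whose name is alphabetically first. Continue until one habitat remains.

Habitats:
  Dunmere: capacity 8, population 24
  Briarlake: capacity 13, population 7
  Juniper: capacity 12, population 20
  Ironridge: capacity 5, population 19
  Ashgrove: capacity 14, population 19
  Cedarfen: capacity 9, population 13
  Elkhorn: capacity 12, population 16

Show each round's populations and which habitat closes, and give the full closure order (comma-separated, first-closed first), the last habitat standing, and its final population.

Closure order: Dunmere, Ironridge, Juniper, Ashgrove, Cedarfen, Elkhorn
Last habitat: Briarlake with 118 animals

Round 1: Ashgrove=19 Briarlake=7 Cedarfen=13 Dunmere=24 Elkhorn=16 Ironridge=19 Juniper=20 → close Dunmere (overflow 16)
  24÷6 = 4 each, +1 to first 0
Round 2: Ashgrove=23 Briarlake=11 Cedarfen=17 Elkhorn=20 Ironridge=23 Juniper=24 → close Ironridge (overflow 18)
  23÷5 = 4 each, +1 to first 3
Round 3: Ashgrove=28 Briarlake=16 Cedarfen=22 Elkhorn=24 Juniper=28 → close Juniper (overflow 16)
  28÷4 = 7 each, +1 to first 0
Round 4: Ashgrove=35 Briarlake=23 Cedarfen=29 Elkhorn=31 → close Ashgrove (overflow 21)
  35÷3 = 11 each, +1 to first 2
Round 5: Briarlake=35 Cedarfen=41 Elkhorn=42 → close Cedarfen (overflow 32)
  41÷2 = 20 each, +1 to first 1
Round 6: Briarlake=56 Elkhorn=62 → close Elkhorn (overflow 50)
  62÷1 = 62 each, +1 to first 0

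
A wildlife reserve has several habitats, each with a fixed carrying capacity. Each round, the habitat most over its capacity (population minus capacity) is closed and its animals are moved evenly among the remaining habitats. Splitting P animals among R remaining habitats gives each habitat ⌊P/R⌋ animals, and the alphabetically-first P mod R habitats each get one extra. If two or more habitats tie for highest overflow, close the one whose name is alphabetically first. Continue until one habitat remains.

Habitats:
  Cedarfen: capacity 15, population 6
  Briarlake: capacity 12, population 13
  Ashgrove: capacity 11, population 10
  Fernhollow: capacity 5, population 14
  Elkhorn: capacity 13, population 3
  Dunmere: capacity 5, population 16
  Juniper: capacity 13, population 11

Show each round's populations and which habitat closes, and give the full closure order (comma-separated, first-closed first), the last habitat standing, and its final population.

Round 1: Ashgrove=10 Briarlake=13 Cedarfen=6 Dunmere=16 Elkhorn=3 Fernhollow=14 Juniper=11 → close Dunmere (overflow 11)
  16÷6 = 2 each, +1 to first 4
Round 2: Ashgrove=13 Briarlake=16 Cedarfen=9 Elkhorn=6 Fernhollow=16 Juniper=13 → close Fernhollow (overflow 11)
  16÷5 = 3 each, +1 to first 1
Round 3: Ashgrove=17 Briarlake=19 Cedarfen=12 Elkhorn=9 Juniper=16 → close Briarlake (overflow 7)
  19÷4 = 4 each, +1 to first 3
Round 4: Ashgrove=22 Cedarfen=17 Elkhorn=14 Juniper=20 → close Ashgrove (overflow 11)
  22÷3 = 7 each, +1 to first 1
Round 5: Cedarfen=25 Elkhorn=21 Juniper=27 → close Juniper (overflow 14)
  27÷2 = 13 each, +1 to first 1
Round 6: Cedarfen=39 Elkhorn=34 → close Cedarfen (overflow 24)
  39÷1 = 39 each, +1 to first 0

Closure order: Dunmere, Fernhollow, Briarlake, Ashgrove, Juniper, Cedarfen
Last habitat: Elkhorn with 73 animals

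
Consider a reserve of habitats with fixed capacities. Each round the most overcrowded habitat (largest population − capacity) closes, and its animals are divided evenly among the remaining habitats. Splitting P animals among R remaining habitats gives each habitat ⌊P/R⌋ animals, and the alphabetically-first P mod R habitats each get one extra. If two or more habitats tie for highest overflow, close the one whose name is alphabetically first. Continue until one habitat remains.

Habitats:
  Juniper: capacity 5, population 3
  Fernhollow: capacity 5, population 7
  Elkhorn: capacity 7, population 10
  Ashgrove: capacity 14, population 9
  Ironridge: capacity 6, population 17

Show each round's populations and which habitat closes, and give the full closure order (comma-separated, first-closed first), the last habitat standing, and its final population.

Closure order: Ironridge, Elkhorn, Fernhollow, Juniper
Last habitat: Ashgrove with 46 animals

Round 1: Ashgrove=9 Elkhorn=10 Fernhollow=7 Ironridge=17 Juniper=3 → close Ironridge (overflow 11)
  17÷4 = 4 each, +1 to first 1
Round 2: Ashgrove=14 Elkhorn=14 Fernhollow=11 Juniper=7 → close Elkhorn (overflow 7)
  14÷3 = 4 each, +1 to first 2
Round 3: Ashgrove=19 Fernhollow=16 Juniper=11 → close Fernhollow (overflow 11)
  16÷2 = 8 each, +1 to first 0
Round 4: Ashgrove=27 Juniper=19 → close Juniper (overflow 14)
  19÷1 = 19 each, +1 to first 0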